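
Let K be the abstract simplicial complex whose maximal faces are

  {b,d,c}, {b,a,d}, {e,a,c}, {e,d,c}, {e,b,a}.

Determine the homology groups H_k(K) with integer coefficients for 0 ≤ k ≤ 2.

H_0 = Z,  H_1 = Z,  H_2 = 0.

We work with the vertex ordering a < b < c < d < e. The simplices of K, each written with vertices in increasing order, are:

  0-simplices (5): a, b, c, d, e
  1-simplices (10): ab, ac, ad, ae, bc, bd, be, cd, ce, de
  2-simplices (5): abd, abe, ace, bcd, cde

so the chain groups are C_0 ≅ Z^5, C_1 ≅ Z^10, C_2 ≅ Z^5.

∂_1: C_1 → C_0 sends each edge [p,q] (with p < q) to q − p. For instance
  ∂ab = b − a.
The resulting 5×10 matrix has rank 4, and its Smith normal form has invariant factors (1,1,1,1).

∂_2: C_2 → C_1 maps a triangle to the signed sum of its edges. For instance
  ∂cde = de − ce + cd,
  ∂abe = be − ae + ab.
The resulting 10×5 matrix has rank 5, and its Smith normal form has invariant factors (1,1,1,1,1).

Computing H_k = (kernel of ∂_k) / (image of ∂_{k+1}):

  H_0: rank C_0 − rank ∂_1 = 5 − 4 = 1, and the invariant factors of ∂_1 are all 1, so H_0 = Z.
  H_1: rank ker ∂_1 − rank ∂_2 = (10 − 4) − 5 = 1, and the invariant factors of ∂_2 are all 1, so H_1 = Z.
  H_2: rank ker ∂_2 − rank ∂_3 = (5 − 5) − 0 = 0, and there is no ∂_3, so H_2 = 0.

As a check, the Euler characteristic is 5 − 10 + 5 = 0, which agrees with 1 − 1 + 0 = 0.
(K is a triangulation of the Möbius band.)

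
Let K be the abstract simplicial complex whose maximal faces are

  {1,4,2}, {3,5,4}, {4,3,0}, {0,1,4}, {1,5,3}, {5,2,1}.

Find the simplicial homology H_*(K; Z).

We work with the vertex ordering 0 < 1 < 2 < 3 < 4 < 5. The simplices of K, each written with vertices in increasing order, are:

  0-simplices (6): [0], [1], [2], [3], [4], [5]
  1-simplices (12): [0,1], [0,3], [0,4], [1,2], [1,3], [1,4], [1,5], [2,4], [2,5], [3,4], [3,5], [4,5]
  2-simplices (6): [0,1,4], [0,3,4], [1,2,4], [1,2,5], [1,3,5], [3,4,5]

giving chain groups C_0 ≅ Z^6, C_1 ≅ Z^12, C_2 ≅ Z^6.

Boundary ∂_1: C_1 → C_0 is given by ∂[p,q] = [q] − [p].
The 6×12 boundary matrix has rank 5 and Smith normal form diag(1,1,1,1,1).

Boundary ∂_2: C_2 → C_1 maps a triangle to the signed sum of its edges. For instance
  ∂[1,2,5] = [2,5] − [1,5] + [1,2],
  ∂[1,2,4] = [2,4] − [1,4] + [1,2].
The 12×6 boundary matrix has rank 6 and Smith normal form diag(1,1,1,1,1,1).

Computing H_k = (kernel of ∂_k) / (image of ∂_{k+1}):

  H_0: rank C_0 − rank ∂_1 = 6 − 5 = 1, and the invariant factors of ∂_1 are all 1, so H_0 ≅ Z.
  H_1: rank ker ∂_1 − rank ∂_2 = (12 − 5) − 6 = 1, and the invariant factors of ∂_2 are all 1, so H_1 ≅ Z.
  H_2: rank ker ∂_2 − rank ∂_3 = (6 − 6) − 0 = 0, and there is no ∂_3, so H_2 ≅ 0.

H_0 ≅ Z,  H_1 ≅ Z,  H_2 = 0.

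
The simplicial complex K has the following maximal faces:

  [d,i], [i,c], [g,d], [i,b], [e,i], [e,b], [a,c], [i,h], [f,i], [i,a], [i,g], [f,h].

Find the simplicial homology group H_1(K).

H_1 ≅ Z^4.

We work with the vertex ordering a < b < c < d < e < f < g < h < i. The simplices of K, each written with vertices in increasing order, are:

  0-simplices (9): a, b, c, d, e, f, g, h, i
  1-simplices (12): ac, ai, be, bi, ci, dg, di, ei, fh, fi, gi, hi

so the chain groups are C_0 ≅ Z^9, C_1 ≅ Z^12.

∂_1: C_1 → C_0 maps an edge to its endpoints' difference, ∂[p,q] = q − p.
The 9×12 boundary matrix has rank 8 and Smith normal form diag(1,1,1,1,1,1,1,1).

Reading off H_k = ker ∂_k / im ∂_{k+1}:

  H_1: rank ker ∂_1 − rank ∂_2 = (12 − 8) − 0 = 4, and there is no ∂_2, so H_1 = Z^4.

(K is a triangulation of a wedge of 4 circles.)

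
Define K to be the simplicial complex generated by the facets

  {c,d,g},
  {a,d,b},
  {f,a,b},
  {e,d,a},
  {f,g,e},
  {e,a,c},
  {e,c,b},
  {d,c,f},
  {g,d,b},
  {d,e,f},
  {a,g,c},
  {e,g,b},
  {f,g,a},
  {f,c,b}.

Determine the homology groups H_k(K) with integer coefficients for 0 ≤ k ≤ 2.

H_0 = Z,  H_1 = Z^2,  H_2 = Z.

Order the vertices as a < b < c < d < e < f < g. Listing each simplex with vertices in this order, K has dimension 2 with simplices:

  0-simplices (7): a, b, c, d, e, f, g
  1-simplices (21): ab, ac, ad, ae, af, ag, bc, bd, be, bf, bg, cd, ce, cf, cg, de, df, dg, ef, eg, fg
  2-simplices (14): abd, abf, ace, acg, ade, afg, bce, bcf, bdg, beg, cdf, cdg, def, efg

Hence C_0 ≅ Z^7, C_1 ≅ Z^21, C_2 ≅ Z^14.

∂_1: C_1 → C_0 sends each edge [p,q] (with p < q) to q − p. For instance
  ∂bf = f − b.
The 7×21 boundary matrix has rank 6 and Smith normal form diag(1,1,1,1,1,1).

The boundary map ∂_2: C_2 → C_1 sends each 2-simplex [p,q,r] to [q,r] − [p,r] + [p,q]. For instance
  ∂acg = cg − ag + ac,
  ∂def = ef − df + de.
As a 21×14 matrix over Z this has rank 13, with invariant factors (1,1,1,1,1,1,1,1,1,1,1,1,1).

Reading off H_k = ker ∂_k / im ∂_{k+1}:

  H_0: rank C_0 − rank ∂_1 = 7 − 6 = 1, and the invariant factors of ∂_1 are all 1, so H_0 = Z.
  H_1: rank ker ∂_1 − rank ∂_2 = (21 − 6) − 13 = 2, and the invariant factors of ∂_2 are all 1, so H_1 = Z^2.
  H_2: rank ker ∂_2 − rank ∂_3 = (14 − 13) − 0 = 1, and there is no ∂_3, so H_2 = Z.

As a check, the Euler characteristic is 7 − 21 + 14 = 0, which agrees with 1 − 2 + 1 = 0.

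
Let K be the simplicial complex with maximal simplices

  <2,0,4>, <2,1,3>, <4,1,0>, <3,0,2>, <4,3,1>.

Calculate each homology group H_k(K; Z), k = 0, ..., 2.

Take the total order 0 < 1 < 2 < 3 < 4 on the vertex set. Then K (dimension 2) consists of the simplices:

  0-simplices (5): [0], [1], [2], [3], [4]
  1-simplices (10): [0,1], [0,2], [0,3], [0,4], [1,2], [1,3], [1,4], [2,3], [2,4], [3,4]
  2-simplices (5): [0,1,4], [0,2,3], [0,2,4], [1,2,3], [1,3,4]

giving chain groups C_0 ≅ Z^5, C_1 ≅ Z^10, C_2 ≅ Z^5.

∂_1: C_1 → C_0 is given by ∂[p,q] = [q] − [p]. For instance
  ∂[0,1] = [1] − [0].
As a 5×10 matrix over Z this has rank 4, with invariant factors (1,1,1,1).

The boundary map ∂_2: C_2 → C_1 sends each 2-simplex [p,q,r] to [q,r] − [p,r] + [p,q]. For instance
  ∂[1,3,4] = [3,4] − [1,4] + [1,3],
  ∂[0,1,4] = [1,4] − [0,4] + [0,1].
As a 10×5 matrix over Z this has rank 5, with invariant factors (1,1,1,1,1).

From H_k ≅ ker(∂_k) / im(∂_{k+1}) we obtain:

  H_0: rank C_0 − rank ∂_1 = 5 − 4 = 1, and the invariant factors of ∂_1 are all 1, so H_0 ≅ Z.
  H_1: rank ker ∂_1 − rank ∂_2 = (10 − 4) − 5 = 1, and the invariant factors of ∂_2 are all 1, so H_1 ≅ Z.
  H_2: rank ker ∂_2 − rank ∂_3 = (5 − 5) − 0 = 0, and there is no ∂_3, so H_2 ≅ 0.

As a check, the Euler characteristic is 5 − 10 + 5 = 0, which agrees with 1 − 1 + 0 = 0.

H_0 ≅ Z,  H_1 ≅ Z,  H_2 = 0.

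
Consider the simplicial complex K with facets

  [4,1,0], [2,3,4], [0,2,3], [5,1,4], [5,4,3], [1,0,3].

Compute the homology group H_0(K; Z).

H_0 ≅ Z.

Fix the vertex order 0 < 1 < 2 < 3 < 4 < 5 and write every simplex with vertices in increasing order. Then dim K = 2 and the simplices of K are:

  0-simplices (6): [0], [1], [2], [3], [4], [5]
  1-simplices (12): [0,1], [0,2], [0,3], [0,4], [1,3], [1,4], [1,5], [2,3], [2,4], [3,4], [3,5], [4,5]
  2-simplices (6): [0,1,3], [0,1,4], [0,2,3], [1,4,5], [2,3,4], [3,4,5]

giving chain groups C_0 ≅ Z^6, C_1 ≅ Z^12, C_2 ≅ Z^6.

The boundary map ∂_1: C_1 → C_0 sends each edge [p,q] (with p < q) to q − p. For instance
  ∂[0,4] = [4] − [0].
As a 6×12 matrix over Z this has rank 5, with invariant factors (1,1,1,1,1).

Boundary ∂_2: C_2 → C_1 sends each 2-simplex [p,q,r] to [q,r] − [p,r] + [p,q]. For instance
  ∂[3,4,5] = [4,5] − [3,5] + [3,4],
  ∂[0,1,4] = [1,4] − [0,4] + [0,1].
The 12×6 boundary matrix has rank 6 and Smith normal form diag(1,1,1,1,1,1).

Reading off H_k = ker ∂_k / im ∂_{k+1}:

  H_0: rank C_0 − rank ∂_1 = 6 − 5 = 1, and the invariant factors of ∂_1 are all 1, so H_0 = Z.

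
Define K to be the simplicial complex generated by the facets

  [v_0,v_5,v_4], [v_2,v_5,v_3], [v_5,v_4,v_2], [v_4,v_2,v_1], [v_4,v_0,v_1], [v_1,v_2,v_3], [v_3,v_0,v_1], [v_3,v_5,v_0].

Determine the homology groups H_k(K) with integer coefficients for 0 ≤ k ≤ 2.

H_0 ≅ Z,  H_1 = 0,  H_2 ≅ Z.

Take the total order v_0 < v_1 < v_2 < v_3 < v_4 < v_5 on the vertex set. Then K (dimension 2) consists of the simplices:

  0-simplices (6): [v_0], [v_1], [v_2], [v_3], [v_4], [v_5]
  1-simplices (12): [v_0,v_1], [v_0,v_3], [v_0,v_4], [v_0,v_5], [v_1,v_2], [v_1,v_3], [v_1,v_4], [v_2,v_3], [v_2,v_4], [v_2,v_5], [v_3,v_5], [v_4,v_5]
  2-simplices (8): [v_0,v_1,v_3], [v_0,v_1,v_4], [v_0,v_3,v_5], [v_0,v_4,v_5], [v_1,v_2,v_3], [v_1,v_2,v_4], [v_2,v_3,v_5], [v_2,v_4,v_5]

Hence C_0 ≅ Z^6, C_1 ≅ Z^12, C_2 ≅ Z^8.

Boundary ∂_1: C_1 → C_0 maps an edge to its endpoints' difference, ∂[p,q] = q − p. For instance
  ∂[v_0,v_3] = [v_3] − [v_0].
The resulting 6×12 matrix has rank 5, and its Smith normal form has invariant factors (1,1,1,1,1).

Boundary ∂_2: C_2 → C_1 sends each 2-simplex [p,q,r] to [q,r] − [p,r] + [p,q]. For instance
  ∂[v_0,v_3,v_5] = [v_3,v_5] − [v_0,v_5] + [v_0,v_3],
  ∂[v_0,v_1,v_3] = [v_1,v_3] − [v_0,v_3] + [v_0,v_1].
This gives a 12×8 integer matrix of rank 7; reducing to Smith normal form yields diagonal entries (1,1,1,1,1,1,1).

Computing H_k = (kernel of ∂_k) / (image of ∂_{k+1}):

  H_0: rank C_0 − rank ∂_1 = 6 − 5 = 1, and the invariant factors of ∂_1 are all 1, so H_0 = Z.
  H_1: rank ker ∂_1 − rank ∂_2 = (12 − 5) − 7 = 0, and the invariant factors of ∂_2 are all 1, so H_1 = 0.
  H_2: rank ker ∂_2 − rank ∂_3 = (8 − 7) − 0 = 1, and there is no ∂_3, so H_2 = Z.

As a check, the Euler characteristic is 6 − 12 + 8 = 2, which agrees with 1 − 0 + 1 = 2.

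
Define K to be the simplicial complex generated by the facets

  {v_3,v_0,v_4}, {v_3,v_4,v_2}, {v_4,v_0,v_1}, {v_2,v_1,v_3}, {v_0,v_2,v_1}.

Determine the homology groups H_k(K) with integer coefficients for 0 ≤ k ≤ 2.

H_0 = Z,  H_1 = Z,  H_2 = 0.

K has 5 vertices, 10 edges, 5 triangles.
rank ∂_0 = 0, rank ∂_1 = 4 ⇒ b_0 = 5 − 0 − 4 = 1; all invariant factors of ∂_1 are 1 so no torsion. So H_0 ≅ Z.
rank ∂_1 = 4, rank ∂_2 = 5 ⇒ b_1 = 10 − 4 − 5 = 1; all invariant factors of ∂_2 are 1 so no torsion. So H_1 ≅ Z.
rank ∂_2 = 5, rank ∂_3 = 0 ⇒ b_2 = 5 − 5 − 0 = 0. So H_2 ≅ 0.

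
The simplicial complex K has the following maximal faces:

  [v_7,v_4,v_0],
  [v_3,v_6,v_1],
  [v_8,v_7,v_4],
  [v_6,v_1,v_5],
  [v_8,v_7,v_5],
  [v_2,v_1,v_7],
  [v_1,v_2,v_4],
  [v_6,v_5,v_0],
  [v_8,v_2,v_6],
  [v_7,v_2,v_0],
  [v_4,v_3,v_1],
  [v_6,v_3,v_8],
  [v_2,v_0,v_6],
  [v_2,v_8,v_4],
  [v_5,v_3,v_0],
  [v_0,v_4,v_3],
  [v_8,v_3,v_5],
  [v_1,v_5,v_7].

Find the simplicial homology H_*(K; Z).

H_0 ≅ Z,  H_1 ≅ Z ⊕ Z/2,  H_2 = 0.

Take the total order v_0 < v_1 < v_2 < v_3 < v_4 < v_5 < v_6 < v_7 < v_8 on the vertex set. Then K (dimension 2) consists of the simplices:

  0-simplices (9): [v_0], [v_1], [v_2], [v_3], [v_4], [v_5], [v_6], [v_7], [v_8]
  1-simplices (27): (27 of them)
  2-simplices (18): (18 of them)

Hence C_0 ≅ Z^9, C_1 ≅ Z^27, C_2 ≅ Z^18.

Boundary ∂_1: C_1 → C_0 sends each edge [p,q] (with p < q) to q − p. For instance
  ∂[v_1,v_2] = [v_2] − [v_1].
The resulting 9×27 matrix has rank 8, and its Smith normal form has invariant factors (1,1,1,1,1,1,1,1).

The boundary map ∂_2: C_2 → C_1 sends each 2-simplex [p,q,r] to [q,r] − [p,r] + [p,q]. For instance
  ∂[v_0,v_3,v_5] = [v_3,v_5] − [v_0,v_5] + [v_0,v_3],
  ∂[v_1,v_5,v_7] = [v_5,v_7] − [v_1,v_7] + [v_1,v_5].
This gives a 27×18 integer matrix of rank 18; reducing to Smith normal form yields diagonal entries (1,1,1,1,1,1,1,1,1,1,1,1,1,1,1,1,1,2).

Reading off H_k = ker ∂_k / im ∂_{k+1}:

  H_0: rank C_0 − rank ∂_1 = 9 − 8 = 1, and the invariant factors of ∂_1 are all 1, so H_0 = Z.
  H_1: rank ker ∂_1 − rank ∂_2 = (27 − 8) − 18 = 1, and ∂_2 has invariant factor 2 > 1, so H_1 = Z ⊕ Z/2.
  H_2: rank ker ∂_2 − rank ∂_3 = (18 − 18) − 0 = 0, and there is no ∂_3, so H_2 = 0.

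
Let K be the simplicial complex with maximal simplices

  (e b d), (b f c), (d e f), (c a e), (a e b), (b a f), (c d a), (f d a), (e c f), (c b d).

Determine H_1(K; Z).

H_1 ≅ Z/2.

Take the total order a < b < c < d < e < f on the vertex set. Then K (dimension 2) consists of the simplices:

  0-simplices (6): a, b, c, d, e, f
  1-simplices (15): ab, ac, ad, ae, af, bc, bd, be, bf, cd, ce, cf, de, df, ef
  2-simplices (10): abe, abf, acd, ace, adf, bcd, bcf, bde, cef, def

giving chain groups C_0 ≅ Z^6, C_1 ≅ Z^15, C_2 ≅ Z^10.

The boundary map ∂_1: C_1 → C_0 sends each edge [p,q] (with p < q) to q − p. For instance
  ∂ae = e − a.
As a 6×15 matrix over Z this has rank 5, with invariant factors (1,1,1,1,1).

∂_2: C_2 → C_1 sends each 2-simplex [p,q,r] to [q,r] − [p,r] + [p,q]. For instance
  ∂bde = de − be + bd,
  ∂bcf = cf − bf + bc.
The resulting 15×10 matrix has rank 10, and its Smith normal form has invariant factors (1,1,1,1,1,1,1,1,1,2).

Computing H_k = (kernel of ∂_k) / (image of ∂_{k+1}):

  H_1: rank ker ∂_1 − rank ∂_2 = (15 − 5) − 10 = 0, and ∂_2 has invariant factor 2 > 1, so H_1 ≅ Z/2.

(K is a triangulation of the real projective plane RP^2.)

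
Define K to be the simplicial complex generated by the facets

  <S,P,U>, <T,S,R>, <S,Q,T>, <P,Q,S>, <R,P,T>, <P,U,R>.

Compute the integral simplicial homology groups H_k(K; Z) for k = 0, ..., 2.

H_0 = Z,  H_1 = Z,  H_2 = 0.

Order the vertices as P < Q < R < S < T < U. Listing each simplex with vertices in this order, K has dimension 2 with simplices:

  0-simplices (6): P, Q, R, S, T, U
  1-simplices (12): PQ, PR, PS, PT, PU, QS, QT, RS, RT, RU, ST, SU
  2-simplices (6): PQS, PRT, PRU, PSU, QST, RST

giving chain groups C_0 ≅ Z^6, C_1 ≅ Z^12, C_2 ≅ Z^6.

Boundary ∂_1: C_1 → C_0 maps an edge to its endpoints' difference, ∂[p,q] = q − p. For instance
  ∂RT = T − R.
This gives a 6×12 integer matrix of rank 5; reducing to Smith normal form yields diagonal entries (1,1,1,1,1).

Boundary ∂_2: C_2 → C_1 acts by ∂[p,q,r] = [q,r] − [p,r] + [p,q]. For instance
  ∂PQS = QS − PS + PQ,
  ∂PSU = SU − PU + PS.
The resulting 12×6 matrix has rank 6, and its Smith normal form has invariant factors (1,1,1,1,1,1).

Computing H_k = (kernel of ∂_k) / (image of ∂_{k+1}):

  H_0: rank C_0 − rank ∂_1 = 6 − 5 = 1, and the invariant factors of ∂_1 are all 1, so H_0 ≅ Z.
  H_1: rank ker ∂_1 − rank ∂_2 = (12 − 5) − 6 = 1, and the invariant factors of ∂_2 are all 1, so H_1 ≅ Z.
  H_2: rank ker ∂_2 − rank ∂_3 = (6 − 6) − 0 = 0, and there is no ∂_3, so H_2 ≅ 0.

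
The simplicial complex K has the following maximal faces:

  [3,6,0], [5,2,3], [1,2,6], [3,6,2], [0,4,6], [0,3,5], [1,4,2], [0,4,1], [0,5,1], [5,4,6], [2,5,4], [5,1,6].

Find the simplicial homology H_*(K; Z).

H_0 = Z,  H_1 = Z/2Z,  H_2 = 0.

Fix the vertex order 0 < 1 < 2 < 3 < 4 < 5 < 6 and write every simplex with vertices in increasing order. Then dim K = 2 and the simplices of K are:

  0-simplices (7): [0], [1], [2], [3], [4], [5], [6]
  1-simplices (18): [0,1], [0,3], [0,4], [0,5], [0,6], [1,2], [1,4], [1,5], [1,6], [2,3], [2,4], [2,5], [2,6], [3,5], [3,6], [4,5], [4,6], [5,6]
  2-simplices (12): [0,1,4], [0,1,5], [0,3,5], [0,3,6], [0,4,6], [1,2,4], [1,2,6], [1,5,6], [2,3,5], [2,3,6], [2,4,5], [4,5,6]

Hence C_0 ≅ Z^7, C_1 ≅ Z^18, C_2 ≅ Z^12.

Boundary ∂_1: C_1 → C_0 sends each edge [p,q] (with p < q) to q − p. For instance
  ∂[3,5] = [5] − [3].
The resulting 7×18 matrix has rank 6, and its Smith normal form has invariant factors (1,1,1,1,1,1).

The boundary map ∂_2: C_2 → C_1 maps a triangle to the signed sum of its edges. For instance
  ∂[0,3,5] = [3,5] − [0,5] + [0,3],
  ∂[4,5,6] = [5,6] − [4,6] + [4,5].
The 18×12 boundary matrix has rank 12 and Smith normal form diag(1,1,1,1,1,1,1,1,1,1,1,2).

From H_k ≅ ker(∂_k) / im(∂_{k+1}) we obtain:

  H_0: rank C_0 − rank ∂_1 = 7 − 6 = 1, and the invariant factors of ∂_1 are all 1, so H_0 = Z.
  H_1: rank ker ∂_1 − rank ∂_2 = (18 − 6) − 12 = 0, and ∂_2 has invariant factor 2 > 1, so H_1 = Z/2Z.
  H_2: rank ker ∂_2 − rank ∂_3 = (12 − 12) − 0 = 0, and there is no ∂_3, so H_2 = 0.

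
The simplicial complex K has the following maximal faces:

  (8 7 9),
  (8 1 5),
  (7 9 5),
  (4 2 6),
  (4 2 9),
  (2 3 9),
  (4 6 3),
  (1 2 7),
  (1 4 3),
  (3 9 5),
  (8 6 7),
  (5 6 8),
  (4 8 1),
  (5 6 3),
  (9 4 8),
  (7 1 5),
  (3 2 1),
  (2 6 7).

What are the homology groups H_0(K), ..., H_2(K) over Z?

Take the total order 1 < 2 < 3 < 4 < 5 < 6 < 7 < 8 < 9 on the vertex set. Then K (dimension 2) consists of the simplices:

  0-simplices (9): [1], [2], [3], [4], [5], [6], [7], [8], [9]
  1-simplices (27): (27 of them)
  2-simplices (18): [1,2,3], [1,2,7], [1,3,4], [1,4,8], [1,5,7], [1,5,8], [2,3,9], [2,4,6], [2,4,9], [2,6,7], [3,4,6], [3,5,6], [3,5,9], [4,8,9], [5,6,8], [5,7,9], [6,7,8], [7,8,9]

so the chain groups are C_0 ≅ Z^9, C_1 ≅ Z^27, C_2 ≅ Z^18.

Boundary ∂_1: C_1 → C_0 is given by ∂[p,q] = [q] − [p]. For instance
  ∂[4,8] = [8] − [4].
As a 9×27 matrix over Z this has rank 8, with invariant factors (1,1,1,1,1,1,1,1).

∂_2: C_2 → C_1 acts by ∂[p,q,r] = [q,r] − [p,r] + [p,q]. For instance
  ∂[1,2,3] = [2,3] − [1,3] + [1,2],
  ∂[4,8,9] = [8,9] − [4,9] + [4,8].
This gives a 27×18 integer matrix of rank 18; reducing to Smith normal form yields diagonal entries (1,1,1,1,1,1,1,1,1,1,1,1,1,1,1,1,1,2).

Computing H_k = (kernel of ∂_k) / (image of ∂_{k+1}):

  H_0: rank C_0 − rank ∂_1 = 9 − 8 = 1, and the invariant factors of ∂_1 are all 1, so H_0 ≅ Z.
  H_1: rank ker ∂_1 − rank ∂_2 = (27 − 8) − 18 = 1, and ∂_2 has invariant factor 2 > 1, so H_1 ≅ Z ⊕ Z/2Z.
  H_2: rank ker ∂_2 − rank ∂_3 = (18 − 18) − 0 = 0, and there is no ∂_3, so H_2 ≅ 0.

As a check, the Euler characteristic is 9 − 27 + 18 = 0, which agrees with 1 − 1 + 0 = 0.

H_0 ≅ Z,  H_1 ≅ Z ⊕ Z/2Z,  H_2 = 0.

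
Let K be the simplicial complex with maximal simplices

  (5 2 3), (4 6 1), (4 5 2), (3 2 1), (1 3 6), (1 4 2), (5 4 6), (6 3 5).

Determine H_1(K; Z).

H_1 = 0.

Take the total order 1 < 2 < 3 < 4 < 5 < 6 on the vertex set. Then K (dimension 2) consists of the simplices:

  0-simplices (6): [1], [2], [3], [4], [5], [6]
  1-simplices (12): [1,2], [1,3], [1,4], [1,6], [2,3], [2,4], [2,5], [3,5], [3,6], [4,5], [4,6], [5,6]
  2-simplices (8): [1,2,3], [1,2,4], [1,3,6], [1,4,6], [2,3,5], [2,4,5], [3,5,6], [4,5,6]

giving chain groups C_0 ≅ Z^6, C_1 ≅ Z^12, C_2 ≅ Z^8.

The boundary map ∂_1: C_1 → C_0 is given by ∂[p,q] = [q] − [p]. For instance
  ∂[3,5] = [5] − [3].
As a 6×12 matrix over Z this has rank 5, with invariant factors (1,1,1,1,1).

The boundary map ∂_2: C_2 → C_1 sends each 2-simplex [p,q,r] to [q,r] − [p,r] + [p,q]. For instance
  ∂[1,2,3] = [2,3] − [1,3] + [1,2],
  ∂[2,4,5] = [4,5] − [2,5] + [2,4].
The 12×8 boundary matrix has rank 7 and Smith normal form diag(1,1,1,1,1,1,1).

Now H_k = ker ∂_k / im ∂_{k+1}, so:

  H_1: rank ker ∂_1 − rank ∂_2 = (12 − 5) − 7 = 0, and the invariant factors of ∂_2 are all 1, so H_1 ≅ 0.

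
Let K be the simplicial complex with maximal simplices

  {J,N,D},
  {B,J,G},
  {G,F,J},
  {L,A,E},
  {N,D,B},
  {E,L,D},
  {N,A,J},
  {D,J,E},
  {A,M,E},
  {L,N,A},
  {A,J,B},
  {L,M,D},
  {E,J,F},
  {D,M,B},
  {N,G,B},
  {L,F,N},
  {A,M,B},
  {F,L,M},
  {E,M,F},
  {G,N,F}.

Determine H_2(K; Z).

H_2 = 0.

Order the vertices as A < B < D < E < F < G < J < L < M < N. Listing each simplex with vertices in this order, K has dimension 2 with simplices:

  0-simplices (10): A, B, D, E, F, G, J, L, M, N
  1-simplices (30): AB, AE, AJ, AL, AM, AN, BD, BG, BJ, BM, BN, DE, DJ, DL, DM, DN, EF, EJ, EL, EM, FG, FJ, FL, FM, FN, GJ, GN, JN, LM, LN
  2-simplices (20): ABJ, ABM, AEL, AEM, AJN, ALN, BDM, BDN, BGJ, BGN, DEJ, DEL, DJN, DLM, EFJ, EFM, FGJ, FGN, FLM, FLN

Hence C_0 ≅ Z^10, C_1 ≅ Z^30, C_2 ≅ Z^20.

Boundary ∂_1: C_1 → C_0 sends each edge [p,q] (with p < q) to q − p.
This gives a 10×30 integer matrix of rank 9; reducing to Smith normal form yields diagonal entries (1,1,1,1,1,1,1,1,1).

The boundary map ∂_2: C_2 → C_1 sends each 2-simplex [p,q,r] to [q,r] − [p,r] + [p,q]. For instance
  ∂ABJ = BJ − AJ + AB,
  ∂BDM = DM − BM + BD.
As a 30×20 matrix over Z this has rank 20, with invariant factors (1,1,1,1,1,1,1,1,1,1,1,1,1,1,1,1,1,1,1,2).

Reading off H_k = ker ∂_k / im ∂_{k+1}:

  H_2: rank ker ∂_2 − rank ∂_3 = (20 − 20) − 0 = 0, and there is no ∂_3, so H_2 ≅ 0.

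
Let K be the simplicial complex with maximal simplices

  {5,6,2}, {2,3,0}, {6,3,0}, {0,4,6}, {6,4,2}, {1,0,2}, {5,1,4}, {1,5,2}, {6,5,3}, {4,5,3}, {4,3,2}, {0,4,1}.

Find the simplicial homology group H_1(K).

We work with the vertex ordering 0 < 1 < 2 < 3 < 4 < 5 < 6. The simplices of K, each written with vertices in increasing order, are:

  0-simplices (7): [0], [1], [2], [3], [4], [5], [6]
  1-simplices (18): [0,1], [0,2], [0,3], [0,4], [0,6], [1,2], [1,4], [1,5], [2,3], [2,4], [2,5], [2,6], [3,4], [3,5], [3,6], [4,5], [4,6], [5,6]
  2-simplices (12): [0,1,2], [0,1,4], [0,2,3], [0,3,6], [0,4,6], [1,2,5], [1,4,5], [2,3,4], [2,4,6], [2,5,6], [3,4,5], [3,5,6]

giving chain groups C_0 ≅ Z^7, C_1 ≅ Z^18, C_2 ≅ Z^12.

Boundary ∂_1: C_1 → C_0 sends each edge [p,q] (with p < q) to q − p.
As a 7×18 matrix over Z this has rank 6, with invariant factors (1,1,1,1,1,1).

Boundary ∂_2: C_2 → C_1 acts by ∂[p,q,r] = [q,r] − [p,r] + [p,q]. For instance
  ∂[3,5,6] = [5,6] − [3,6] + [3,5],
  ∂[1,4,5] = [4,5] − [1,5] + [1,4].
This gives a 18×12 integer matrix of rank 12; reducing to Smith normal form yields diagonal entries (1,1,1,1,1,1,1,1,1,1,1,2).

Reading off H_k = ker ∂_k / im ∂_{k+1}:

  H_1: rank ker ∂_1 − rank ∂_2 = (18 − 6) − 12 = 0, and ∂_2 has invariant factor 2 > 1, so H_1 ≅ Z/2Z.

(K is a triangulation of the real projective plane RP^2.)

H_1 = Z/2Z.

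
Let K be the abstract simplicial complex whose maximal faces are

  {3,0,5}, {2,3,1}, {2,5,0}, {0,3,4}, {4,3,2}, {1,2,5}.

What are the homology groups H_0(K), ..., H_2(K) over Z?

H_0 ≅ Z,  H_1 ≅ Z,  H_2 = 0.

Order the vertices as 0 < 1 < 2 < 3 < 4 < 5. Listing each simplex with vertices in this order, K has dimension 2 with simplices:

  0-simplices (6): [0], [1], [2], [3], [4], [5]
  1-simplices (12): [0,2], [0,3], [0,4], [0,5], [1,2], [1,3], [1,5], [2,3], [2,4], [2,5], [3,4], [3,5]
  2-simplices (6): [0,2,5], [0,3,4], [0,3,5], [1,2,3], [1,2,5], [2,3,4]

Hence C_0 ≅ Z^6, C_1 ≅ Z^12, C_2 ≅ Z^6.

∂_1: C_1 → C_0 is given by ∂[p,q] = [q] − [p].
As a 6×12 matrix over Z this has rank 5, with invariant factors (1,1,1,1,1).

The boundary map ∂_2: C_2 → C_1 maps a triangle to the signed sum of its edges. For instance
  ∂[1,2,3] = [2,3] − [1,3] + [1,2],
  ∂[2,3,4] = [3,4] − [2,4] + [2,3].
The 12×6 boundary matrix has rank 6 and Smith normal form diag(1,1,1,1,1,1).

Now H_k = ker ∂_k / im ∂_{k+1}, so:

  H_0: rank C_0 − rank ∂_1 = 6 − 5 = 1, and the invariant factors of ∂_1 are all 1, so H_0 ≅ Z.
  H_1: rank ker ∂_1 − rank ∂_2 = (12 − 5) − 6 = 1, and the invariant factors of ∂_2 are all 1, so H_1 ≅ Z.
  H_2: rank ker ∂_2 − rank ∂_3 = (6 − 6) − 0 = 0, and there is no ∂_3, so H_2 ≅ 0.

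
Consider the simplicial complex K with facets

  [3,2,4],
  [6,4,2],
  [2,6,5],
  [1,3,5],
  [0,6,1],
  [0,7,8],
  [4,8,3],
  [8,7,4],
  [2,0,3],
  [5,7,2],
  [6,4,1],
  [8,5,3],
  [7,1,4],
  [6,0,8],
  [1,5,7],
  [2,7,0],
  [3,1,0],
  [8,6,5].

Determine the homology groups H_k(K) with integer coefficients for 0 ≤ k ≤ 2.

K has 9 vertices, 27 edges, 18 triangles.
rank ∂_0 = 0, rank ∂_1 = 8 ⇒ b_0 = 9 − 0 − 8 = 1; all invariant factors of ∂_1 are 1 so no torsion. So H_0 ≅ Z.
rank ∂_1 = 8, rank ∂_2 = 17 ⇒ b_1 = 27 − 8 − 17 = 2; all invariant factors of ∂_2 are 1 so no torsion. So H_1 ≅ Z^2.
rank ∂_2 = 17, rank ∂_3 = 0 ⇒ b_2 = 18 − 17 − 0 = 1. So H_2 ≅ Z.

H_0 ≅ Z,  H_1 ≅ Z^2,  H_2 ≅ Z.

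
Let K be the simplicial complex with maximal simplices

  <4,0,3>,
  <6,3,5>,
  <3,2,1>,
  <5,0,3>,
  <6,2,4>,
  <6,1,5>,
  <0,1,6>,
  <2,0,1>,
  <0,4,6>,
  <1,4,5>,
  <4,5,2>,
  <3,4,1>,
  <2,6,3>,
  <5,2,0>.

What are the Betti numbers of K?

b_0 = 1, b_1 = 2, b_2 = 1.

Take the total order 0 < 1 < 2 < 3 < 4 < 5 < 6 on the vertex set. Then K (dimension 2) consists of the simplices:

  0-simplices (7): [0], [1], [2], [3], [4], [5], [6]
  1-simplices (21): [0,1], [0,2], [0,3], [0,4], [0,5], [0,6], [1,2], [1,3], [1,4], [1,5], [1,6], [2,3], [2,4], [2,5], [2,6], [3,4], [3,5], [3,6], [4,5], [4,6], [5,6]
  2-simplices (14): [0,1,2], [0,1,6], [0,2,5], [0,3,4], [0,3,5], [0,4,6], [1,2,3], [1,3,4], [1,4,5], [1,5,6], [2,3,6], [2,4,5], [2,4,6], [3,5,6]

so the chain groups are C_0 ≅ Z^7, C_1 ≅ Z^21, C_2 ≅ Z^14.

The boundary map ∂_1: C_1 → C_0 is given by ∂[p,q] = [q] − [p]. For instance
  ∂[0,3] = [3] − [0].
This gives a 7×21 integer matrix of rank 6; reducing to Smith normal form yields diagonal entries (1,1,1,1,1,1).

∂_2: C_2 → C_1 acts by ∂[p,q,r] = [q,r] − [p,r] + [p,q]. For instance
  ∂[3,5,6] = [5,6] − [3,6] + [3,5],
  ∂[0,4,6] = [4,6] − [0,6] + [0,4].
As a 21×14 matrix over Z this has rank 13, with invariant factors (1,1,1,1,1,1,1,1,1,1,1,1,1).

Computing H_k = (kernel of ∂_k) / (image of ∂_{k+1}):

  H_0: rank C_0 − rank ∂_1 = 7 − 6 = 1, and the invariant factors of ∂_1 are all 1, so H_0 = Z.
  H_1: rank ker ∂_1 − rank ∂_2 = (21 − 6) − 13 = 2, and the invariant factors of ∂_2 are all 1, so H_1 = Z^2.
  H_2: rank ker ∂_2 − rank ∂_3 = (14 − 13) − 0 = 1, and there is no ∂_3, so H_2 = Z.

As a check, the Euler characteristic is 7 − 21 + 14 = 0, which agrees with 1 − 2 + 1 = 0.

Hence the Betti numbers are b_0 = 1, b_1 = 2, b_2 = 1.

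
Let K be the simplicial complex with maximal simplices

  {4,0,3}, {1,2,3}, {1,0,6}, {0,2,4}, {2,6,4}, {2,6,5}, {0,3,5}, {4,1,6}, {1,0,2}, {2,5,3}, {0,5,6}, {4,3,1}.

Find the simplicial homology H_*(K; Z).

H_0 = Z,  H_1 = Z_2,  H_2 = 0.

We work with the vertex ordering 0 < 1 < 2 < 3 < 4 < 5 < 6. The simplices of K, each written with vertices in increasing order, are:

  0-simplices (7): [0], [1], [2], [3], [4], [5], [6]
  1-simplices (18): [0,1], [0,2], [0,3], [0,4], [0,5], [0,6], [1,2], [1,3], [1,4], [1,6], [2,3], [2,4], [2,5], [2,6], [3,4], [3,5], [4,6], [5,6]
  2-simplices (12): [0,1,2], [0,1,6], [0,2,4], [0,3,4], [0,3,5], [0,5,6], [1,2,3], [1,3,4], [1,4,6], [2,3,5], [2,4,6], [2,5,6]

so the chain groups are C_0 ≅ Z^7, C_1 ≅ Z^18, C_2 ≅ Z^12.

The boundary map ∂_1: C_1 → C_0 maps an edge to its endpoints' difference, ∂[p,q] = q − p. For instance
  ∂[2,6] = [6] − [2].
The 7×18 boundary matrix has rank 6 and Smith normal form diag(1,1,1,1,1,1).

The boundary map ∂_2: C_2 → C_1 acts by ∂[p,q,r] = [q,r] − [p,r] + [p,q]. For instance
  ∂[0,5,6] = [5,6] − [0,6] + [0,5],
  ∂[0,3,4] = [3,4] − [0,4] + [0,3].
The resulting 18×12 matrix has rank 12, and its Smith normal form has invariant factors (1,1,1,1,1,1,1,1,1,1,1,2).

Now H_k = ker ∂_k / im ∂_{k+1}, so:

  H_0: rank C_0 − rank ∂_1 = 7 − 6 = 1, and the invariant factors of ∂_1 are all 1, so H_0 = Z.
  H_1: rank ker ∂_1 − rank ∂_2 = (18 − 6) − 12 = 0, and ∂_2 has invariant factor 2 > 1, so H_1 = Z_2.
  H_2: rank ker ∂_2 − rank ∂_3 = (12 − 12) − 0 = 0, and there is no ∂_3, so H_2 = 0.

As a check, the Euler characteristic is 7 − 18 + 12 = 1, which agrees with 1 − 0 + 0 = 1.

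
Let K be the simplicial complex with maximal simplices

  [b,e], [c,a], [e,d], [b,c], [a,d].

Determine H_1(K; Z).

We work with the vertex ordering a < b < c < d < e. The simplices of K, each written with vertices in increasing order, are:

  0-simplices (5): a, b, c, d, e
  1-simplices (5): ac, ad, bc, be, de

so the chain groups are C_0 ≅ Z^5, C_1 ≅ Z^5.

The boundary map ∂_1: C_1 → C_0 is given by ∂[p,q] = [q] − [p].
This gives a 5×5 integer matrix of rank 4; reducing to Smith normal form yields diagonal entries (1,1,1,1).

Now H_k = ker ∂_k / im ∂_{k+1}, so:

  H_1: rank ker ∂_1 − rank ∂_2 = (5 − 4) − 0 = 1, and there is no ∂_2, so H_1 = Z.

H_1 ≅ Z.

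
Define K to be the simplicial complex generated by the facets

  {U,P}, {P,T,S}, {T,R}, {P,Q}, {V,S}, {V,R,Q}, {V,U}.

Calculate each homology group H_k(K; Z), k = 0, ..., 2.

H_0 = Z,  H_1 = Z^3,  H_2 = 0.

Order the vertices as P < Q < R < S < T < U < V. Listing each simplex with vertices in this order, K has dimension 2 with simplices:

  0-simplices (7): P, Q, R, S, T, U, V
  1-simplices (11): PQ, PS, PT, PU, QR, QV, RT, RV, ST, SV, UV
  2-simplices (2): PST, QRV

giving chain groups C_0 ≅ Z^7, C_1 ≅ Z^11, C_2 ≅ Z^2.

Boundary ∂_1: C_1 → C_0 sends each edge [p,q] (with p < q) to q − p.
The 7×11 boundary matrix has rank 6 and Smith normal form diag(1,1,1,1,1,1).

The boundary map ∂_2: C_2 → C_1 maps a triangle to the signed sum of its edges. For instance
  ∂QRV = RV − QV + QR,
  ∂PST = ST − PT + PS.
As a 11×2 matrix over Z this has rank 2, with invariant factors (1,1).

From H_k ≅ ker(∂_k) / im(∂_{k+1}) we obtain:

  H_0: rank C_0 − rank ∂_1 = 7 − 6 = 1, and the invariant factors of ∂_1 are all 1, so H_0 = Z.
  H_1: rank ker ∂_1 − rank ∂_2 = (11 − 6) − 2 = 3, and the invariant factors of ∂_2 are all 1, so H_1 = Z^3.
  H_2: rank ker ∂_2 − rank ∂_3 = (2 − 2) − 0 = 0, and there is no ∂_3, so H_2 = 0.

As a check, the Euler characteristic is 7 − 11 + 2 = -2, which agrees with 1 − 3 + 0 = -2.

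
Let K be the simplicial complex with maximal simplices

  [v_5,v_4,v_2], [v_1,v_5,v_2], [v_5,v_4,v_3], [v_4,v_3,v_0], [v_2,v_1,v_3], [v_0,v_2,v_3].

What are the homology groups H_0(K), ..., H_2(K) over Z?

H_0 = Z,  H_1 = Z,  H_2 = 0.

Fix the vertex order v_0 < v_1 < v_2 < v_3 < v_4 < v_5 and write every simplex with vertices in increasing order. Then dim K = 2 and the simplices of K are:

  0-simplices (6): [v_0], [v_1], [v_2], [v_3], [v_4], [v_5]
  1-simplices (12): [v_0,v_2], [v_0,v_3], [v_0,v_4], [v_1,v_2], [v_1,v_3], [v_1,v_5], [v_2,v_3], [v_2,v_4], [v_2,v_5], [v_3,v_4], [v_3,v_5], [v_4,v_5]
  2-simplices (6): [v_0,v_2,v_3], [v_0,v_3,v_4], [v_1,v_2,v_3], [v_1,v_2,v_5], [v_2,v_4,v_5], [v_3,v_4,v_5]

so the chain groups are C_0 ≅ Z^6, C_1 ≅ Z^12, C_2 ≅ Z^6.

The boundary map ∂_1: C_1 → C_0 is given by ∂[p,q] = [q] − [p]. For instance
  ∂[v_2,v_4] = [v_4] − [v_2].
The 6×12 boundary matrix has rank 5 and Smith normal form diag(1,1,1,1,1).

∂_2: C_2 → C_1 maps a triangle to the signed sum of its edges. For instance
  ∂[v_2,v_4,v_5] = [v_4,v_5] − [v_2,v_5] + [v_2,v_4],
  ∂[v_3,v_4,v_5] = [v_4,v_5] − [v_3,v_5] + [v_3,v_4].
The resulting 12×6 matrix has rank 6, and its Smith normal form has invariant factors (1,1,1,1,1,1).

From H_k ≅ ker(∂_k) / im(∂_{k+1}) we obtain:

  H_0: rank C_0 − rank ∂_1 = 6 − 5 = 1, and the invariant factors of ∂_1 are all 1, so H_0 = Z.
  H_1: rank ker ∂_1 − rank ∂_2 = (12 − 5) − 6 = 1, and the invariant factors of ∂_2 are all 1, so H_1 = Z.
  H_2: rank ker ∂_2 − rank ∂_3 = (6 − 6) − 0 = 0, and there is no ∂_3, so H_2 = 0.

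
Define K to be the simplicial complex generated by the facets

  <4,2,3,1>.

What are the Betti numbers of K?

Order the vertices as 1 < 2 < 3 < 4. Listing each simplex with vertices in this order, K has dimension 3 with simplices:

  0-simplices (4): [1], [2], [3], [4]
  1-simplices (6): [1,2], [1,3], [1,4], [2,3], [2,4], [3,4]
  2-simplices (4): [1,2,3], [1,2,4], [1,3,4], [2,3,4]
  3-simplices (1): [1,2,3,4]

so the chain groups are C_0 ≅ Z^4, C_1 ≅ Z^6, C_2 ≅ Z^4, C_3 ≅ Z^1.

∂_1: C_1 → C_0 maps an edge to its endpoints' difference, ∂[p,q] = q − p. For instance
  ∂[3,4] = [4] − [3].
This gives a 4×6 integer matrix of rank 3; reducing to Smith normal form yields diagonal entries (1,1,1).

∂_2: C_2 → C_1 acts by ∂[p,q,r] = [q,r] − [p,r] + [p,q]. For instance
  ∂[1,2,4] = [2,4] − [1,4] + [1,2],
  ∂[2,3,4] = [3,4] − [2,4] + [2,3].
The resulting 6×4 matrix has rank 3, and its Smith normal form has invariant factors (1,1,1).

Boundary ∂_3: C_3 → C_2 sends each 3-simplex σ to the alternating sum Σ_i (−1)^i (σ with its i-th vertex removed). For instance
  ∂[1,2,3,4] = [2,3,4] − [1,3,4] + [1,2,4] − [1,2,3].
This gives a 4×1 integer matrix of rank 1; reducing to Smith normal form yields diagonal entries (1).

From H_k ≅ ker(∂_k) / im(∂_{k+1}) we obtain:

  H_0: rank C_0 − rank ∂_1 = 4 − 3 = 1, and the invariant factors of ∂_1 are all 1, so H_0 = Z.
  H_1: rank ker ∂_1 − rank ∂_2 = (6 − 3) − 3 = 0, and the invariant factors of ∂_2 are all 1, so H_1 = 0.
  H_2: rank ker ∂_2 − rank ∂_3 = (4 − 3) − 1 = 0, and the invariant factors of ∂_3 are all 1, so H_2 = 0.
  H_3: rank ker ∂_3 − rank ∂_4 = (1 − 1) − 0 = 0, and there is no ∂_4, so H_3 = 0.

As a check, the Euler characteristic is 4 − 6 + 4 − 1 = 1, which agrees with 1 − 0 + 0 − 0 = 1.
(K is a triangulation of the 3-simplex.)

Hence the Betti numbers are b_0 = 1, b_1 = 0, b_2 = 0, b_3 = 0.

b_0 = 1, b_1 = 0, b_2 = 0, b_3 = 0.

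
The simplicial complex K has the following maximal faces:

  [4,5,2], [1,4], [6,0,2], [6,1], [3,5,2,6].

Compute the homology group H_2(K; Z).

H_2 ≅ 0.

We work with the vertex ordering 0 < 1 < 2 < 3 < 4 < 5 < 6. The simplices of K, each written with vertices in increasing order, are:

  0-simplices (7): [0], [1], [2], [3], [4], [5], [6]
  1-simplices (12): [0,2], [0,6], [1,4], [1,6], [2,3], [2,4], [2,5], [2,6], [3,5], [3,6], [4,5], [5,6]
  2-simplices (6): [0,2,6], [2,3,5], [2,3,6], [2,4,5], [2,5,6], [3,5,6]
  3-simplices (1): [2,3,5,6]

giving chain groups C_0 ≅ Z^7, C_1 ≅ Z^12, C_2 ≅ Z^6, C_3 ≅ Z^1.

Boundary ∂_1: C_1 → C_0 is given by ∂[p,q] = [q] − [p].
This gives a 7×12 integer matrix of rank 6; reducing to Smith normal form yields diagonal entries (1,1,1,1,1,1).

Boundary ∂_2: C_2 → C_1 sends each 2-simplex [p,q,r] to [q,r] − [p,r] + [p,q]. For instance
  ∂[2,3,5] = [3,5] − [2,5] + [2,3],
  ∂[0,2,6] = [2,6] − [0,6] + [0,2].
As a 12×6 matrix over Z this has rank 5, with invariant factors (1,1,1,1,1).

∂_3: C_3 → C_2 sends each 3-simplex σ to the alternating sum Σ_i (−1)^i (σ with its i-th vertex removed). For instance
  ∂[2,3,5,6] = [3,5,6] − [2,5,6] + [2,3,6] − [2,3,5].
This gives a 6×1 integer matrix of rank 1; reducing to Smith normal form yields diagonal entries (1).

Now H_k = ker ∂_k / im ∂_{k+1}, so:

  H_2: rank ker ∂_2 − rank ∂_3 = (6 − 5) − 1 = 0, and the invariant factors of ∂_3 are all 1, so H_2 = 0.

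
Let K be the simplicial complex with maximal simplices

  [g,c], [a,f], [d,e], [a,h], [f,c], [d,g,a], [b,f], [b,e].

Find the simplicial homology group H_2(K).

H_2 = 0.

We work with the vertex ordering a < b < c < d < e < f < g < h. The simplices of K, each written with vertices in increasing order, are:

  0-simplices (8): a, b, c, d, e, f, g, h
  1-simplices (10): ad, af, ag, ah, be, bf, cf, cg, de, dg
  2-simplices (1): adg

giving chain groups C_0 ≅ Z^8, C_1 ≅ Z^10, C_2 ≅ Z^1.

Boundary ∂_1: C_1 → C_0 maps an edge to its endpoints' difference, ∂[p,q] = q − p.
This gives a 8×10 integer matrix of rank 7; reducing to Smith normal form yields diagonal entries (1,1,1,1,1,1,1).

Boundary ∂_2: C_2 → C_1 sends each 2-simplex [p,q,r] to [q,r] − [p,r] + [p,q]. For instance
  ∂adg = dg − ag + ad.
The resulting 10×1 matrix has rank 1, and its Smith normal form has invariant factors (1).

Computing H_k = (kernel of ∂_k) / (image of ∂_{k+1}):

  H_2: rank ker ∂_2 − rank ∂_3 = (1 − 1) − 0 = 0, and there is no ∂_3, so H_2 = 0.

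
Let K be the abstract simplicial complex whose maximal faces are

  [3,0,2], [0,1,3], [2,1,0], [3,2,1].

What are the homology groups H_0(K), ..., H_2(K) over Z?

H_0 = Z,  H_1 = 0,  H_2 = Z.

We work with the vertex ordering 0 < 1 < 2 < 3. The simplices of K, each written with vertices in increasing order, are:

  0-simplices (4): [0], [1], [2], [3]
  1-simplices (6): [0,1], [0,2], [0,3], [1,2], [1,3], [2,3]
  2-simplices (4): [0,1,2], [0,1,3], [0,2,3], [1,2,3]

giving chain groups C_0 ≅ Z^4, C_1 ≅ Z^6, C_2 ≅ Z^4.

The boundary map ∂_1: C_1 → C_0 maps an edge to its endpoints' difference, ∂[p,q] = q − p. For instance
  ∂[0,2] = [2] − [0].
The resulting 4×6 matrix has rank 3, and its Smith normal form has invariant factors (1,1,1).

Boundary ∂_2: C_2 → C_1 maps a triangle to the signed sum of its edges. For instance
  ∂[0,1,3] = [1,3] − [0,3] + [0,1],
  ∂[0,2,3] = [2,3] − [0,3] + [0,2].
As a 6×4 matrix over Z this has rank 3, with invariant factors (1,1,1).

Now H_k = ker ∂_k / im ∂_{k+1}, so:

  H_0: rank C_0 − rank ∂_1 = 4 − 3 = 1, and the invariant factors of ∂_1 are all 1, so H_0 ≅ Z.
  H_1: rank ker ∂_1 − rank ∂_2 = (6 − 3) − 3 = 0, and the invariant factors of ∂_2 are all 1, so H_1 ≅ 0.
  H_2: rank ker ∂_2 − rank ∂_3 = (4 − 3) − 0 = 1, and there is no ∂_3, so H_2 ≅ Z.

As a check, the Euler characteristic is 4 − 6 + 4 = 2, which agrees with 1 − 0 + 1 = 2.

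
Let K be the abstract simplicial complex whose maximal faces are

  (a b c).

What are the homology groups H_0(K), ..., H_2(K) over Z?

Order the vertices as a < b < c. Listing each simplex with vertices in this order, K has dimension 2 with simplices:

  0-simplices (3): a, b, c
  1-simplices (3): ab, ac, bc
  2-simplices (1): abc

so the chain groups are C_0 ≅ Z^3, C_1 ≅ Z^3, C_2 ≅ Z^1.

∂_1: C_1 → C_0 is given by ∂[p,q] = [q] − [p]. For instance
  ∂ac = c − a.
This gives a 3×3 integer matrix of rank 2; reducing to Smith normal form yields diagonal entries (1,1).

Boundary ∂_2: C_2 → C_1 sends each 2-simplex [p,q,r] to [q,r] − [p,r] + [p,q]. For instance
  ∂abc = bc − ac + ab.
The resulting 3×1 matrix has rank 1, and its Smith normal form has invariant factors (1).

Now H_k = ker ∂_k / im ∂_{k+1}, so:

  H_0: rank C_0 − rank ∂_1 = 3 − 2 = 1, and the invariant factors of ∂_1 are all 1, so H_0 ≅ Z.
  H_1: rank ker ∂_1 − rank ∂_2 = (3 − 2) − 1 = 0, and the invariant factors of ∂_2 are all 1, so H_1 ≅ 0.
  H_2: rank ker ∂_2 − rank ∂_3 = (1 − 1) − 0 = 0, and there is no ∂_3, so H_2 ≅ 0.

As a check, the Euler characteristic is 3 − 3 + 1 = 1, which agrees with 1 − 0 + 0 = 1.

H_0 = Z,  H_1 = 0,  H_2 = 0.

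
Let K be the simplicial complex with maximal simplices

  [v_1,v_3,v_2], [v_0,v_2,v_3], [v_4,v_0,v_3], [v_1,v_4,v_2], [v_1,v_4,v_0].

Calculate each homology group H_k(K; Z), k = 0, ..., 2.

H_0 = Z,  H_1 = Z,  H_2 = 0.

Order the vertices as v_0 < v_1 < v_2 < v_3 < v_4. Listing each simplex with vertices in this order, K has dimension 2 with simplices:

  0-simplices (5): [v_0], [v_1], [v_2], [v_3], [v_4]
  1-simplices (10): [v_0,v_1], [v_0,v_2], [v_0,v_3], [v_0,v_4], [v_1,v_2], [v_1,v_3], [v_1,v_4], [v_2,v_3], [v_2,v_4], [v_3,v_4]
  2-simplices (5): [v_0,v_1,v_4], [v_0,v_2,v_3], [v_0,v_3,v_4], [v_1,v_2,v_3], [v_1,v_2,v_4]

so the chain groups are C_0 ≅ Z^5, C_1 ≅ Z^10, C_2 ≅ Z^5.

The boundary map ∂_1: C_1 → C_0 is given by ∂[p,q] = [q] − [p].
The resulting 5×10 matrix has rank 4, and its Smith normal form has invariant factors (1,1,1,1).

∂_2: C_2 → C_1 maps a triangle to the signed sum of its edges. For instance
  ∂[v_1,v_2,v_4] = [v_2,v_4] − [v_1,v_4] + [v_1,v_2],
  ∂[v_1,v_2,v_3] = [v_2,v_3] − [v_1,v_3] + [v_1,v_2].
As a 10×5 matrix over Z this has rank 5, with invariant factors (1,1,1,1,1).

From H_k ≅ ker(∂_k) / im(∂_{k+1}) we obtain:

  H_0: rank C_0 − rank ∂_1 = 5 − 4 = 1, and the invariant factors of ∂_1 are all 1, so H_0 = Z.
  H_1: rank ker ∂_1 − rank ∂_2 = (10 − 4) − 5 = 1, and the invariant factors of ∂_2 are all 1, so H_1 = Z.
  H_2: rank ker ∂_2 − rank ∂_3 = (5 − 5) − 0 = 0, and there is no ∂_3, so H_2 = 0.

As a check, the Euler characteristic is 5 − 10 + 5 = 0, which agrees with 1 − 1 + 0 = 0.
(K is a triangulation of the Möbius band.)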